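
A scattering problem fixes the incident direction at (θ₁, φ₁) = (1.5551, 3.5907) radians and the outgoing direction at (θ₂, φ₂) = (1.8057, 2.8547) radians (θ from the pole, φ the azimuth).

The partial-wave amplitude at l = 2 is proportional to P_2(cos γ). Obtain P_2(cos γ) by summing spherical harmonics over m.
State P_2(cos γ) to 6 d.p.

Term-by-term m-sum for l=2 (normalisation 4π/5 = 2.513274):
  m=-2: (0.240592, 0.302075) × (0.306839, 0.198317) = (0.013917, 0.140402)  (running Σ = (0.013917, 0.140402))
  m=-1: (-0.010922, -0.005264) × (0.167725, 0.049484) = (-0.001571, -0.001423)  (running Σ = (0.012345, 0.138979))
  m=0: (-0.315158, -0.000000) × (-0.264135, 0.000000) = (0.083244, 0.000000)  (running Σ = (0.095590, 0.138979))
  m=1: (0.010922, -0.005264) × (-0.167725, 0.049484) = (-0.001571, 0.001423)  (running Σ = (0.094018, 0.140402))
  m=2: (0.240592, -0.302075) × (0.306839, -0.198317) = (0.013917, -0.140402)  (running Σ = (0.107935, 0.000000))
Total Σ_m = (0.107935, 0.000000). Multiply by 2.513274: (0.271269, 0.000000). P_2(cos γ) = 0.271269

0.271269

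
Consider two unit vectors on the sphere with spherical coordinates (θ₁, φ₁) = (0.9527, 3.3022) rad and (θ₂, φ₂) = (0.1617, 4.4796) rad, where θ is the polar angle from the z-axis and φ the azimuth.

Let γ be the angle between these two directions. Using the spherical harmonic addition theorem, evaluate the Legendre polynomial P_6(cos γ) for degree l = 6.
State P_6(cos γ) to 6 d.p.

0.115067

Summing Y*_{l m}(θ₁,φ₁)·Y_{l m}(θ₂,φ₂) over m ∈ [−6, 6]; prefactor 4π/(2·6+1) = 0.966644:
  term(m=-6) = 0.00000 - 0.00000j   from Y*(Ω₁)=0.08076 + 0.11625j, Y(Ω₂)=-0.00000 - 0.00001j
  term(m=-5) = 0.00006 + 0.00002j   from Y*(Ω₁)=-0.24215 - 0.25085j, Y(Ω₂)=-0.00016 + 0.00007j
  term(m=-4) = -0.00000 + 0.00099j   from Y*(Ω₁)=0.33947 + 0.25404j, Y(Ω₂)=0.00139 + 0.00187j
  term(m=-3) = -0.00271 + 0.00112j   from Y*(Ω₁)=-0.12563 - 0.06569j, Y(Ω₂)=0.01331 - 0.01585j
  term(m=-2) = 0.02522 + 0.02529j   from Y*(Ω₁)=-0.27161 - 0.09038j, Y(Ω₂)=-0.11148 - 0.05601j
  term(m=-1) = -0.04682 + 0.11282j   from Y*(Ω₁)=0.25984 + 0.04209j, Y(Ω₂)=-0.10705 + 0.45154j
  term(m=+0) = 0.16757 + 0.00000j   from Y*(Ω₁)=0.22160 + 0.00000j, Y(Ω₂)=0.75618 + 0.00000j
  term(m=+1) = -0.04682 - 0.11282j   from Y*(Ω₁)=-0.25984 + 0.04209j, Y(Ω₂)=0.10705 + 0.45154j
  term(m=+2) = 0.02522 - 0.02529j   from Y*(Ω₁)=-0.27161 + 0.09038j, Y(Ω₂)=-0.11148 + 0.05601j
  term(m=+3) = -0.00271 - 0.00112j   from Y*(Ω₁)=0.12563 - 0.06569j, Y(Ω₂)=-0.01331 - 0.01585j
  term(m=+4) = -0.00000 - 0.00099j   from Y*(Ω₁)=0.33947 - 0.25404j, Y(Ω₂)=0.00139 - 0.00187j
  term(m=+5) = 0.00006 - 0.00002j   from Y*(Ω₁)=0.24215 - 0.25085j, Y(Ω₂)=0.00016 + 0.00007j
  term(m=+6) = 0.00000 + 0.00000j   from Y*(Ω₁)=0.08076 - 0.11625j, Y(Ω₂)=-0.00000 + 0.00001j
Accumulated sum 0.11904 + 0.00000j; after 4π/(2l+1) scaling, 0.11507 + 0.00000j ⇒ P_6 = 0.115067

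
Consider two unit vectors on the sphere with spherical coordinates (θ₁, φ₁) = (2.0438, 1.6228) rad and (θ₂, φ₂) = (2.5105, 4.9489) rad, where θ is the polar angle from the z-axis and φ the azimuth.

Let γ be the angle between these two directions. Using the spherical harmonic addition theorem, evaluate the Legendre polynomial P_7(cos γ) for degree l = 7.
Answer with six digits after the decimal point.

Addition theorem: P_7(cos γ) = (4π/15) Σ_m Y*_{lm}(Ω₁) Y_{lm}(Ω₂), m = −7…7:
  [-7]  conj(Y_{7,-7})(Ω₁) = (0.078873, -0.207013) ; Y_{7,-7}(Ω₂) = (-0.012404, 0.001054) ; Δ = (-0.000760, 0.002651)
  [-6]  conj(Y_{7,-6})(Ω₁) = (0.403701, 0.130217) ; Y_{7,-6}(Ω₂) = (0.009634, -0.063003) ; Δ = (0.012093, -0.024180)
  [-5]  conj(Y_{7,-5})(Ω₁) = (-0.089549, 0.336599) ; Y_{7,-5}(Ω₂) = (0.181520, 0.074242) ; Δ = (-0.041245, 0.054451)
  [-4]  conj(Y_{7,-4})(Ω₁) = (0.062042, 0.013095) ; Y_{7,-4}(Ω₂) = (-0.229925, 0.318849) ; Δ = (-0.018440, 0.016771)
  [-3]  conj(Y_{7,-3})(Ω₁) = (-0.055034, 0.349889) ; Y_{7,-3}(Ω₂) = (-0.307080, -0.357604) ; Δ = (0.142022, -0.087764)
  [-2]  conj(Y_{7,-2})(Ω₁) = (-0.093809, -0.009792) ; Y_{7,-2}(Ω₂) = (0.158932, -0.081337) ; Δ = (-0.015706, 0.006074)
  [-1]  conj(Y_{7,-1})(Ω₁) = (-0.016350, 0.314122) ; Y_{7,-1}(Ω₂) = (-0.075116, -0.311657) ; Δ = (0.099127, -0.018500)
  [+0]  conj(Y_{7,0})(Ω₁) = (-0.135640, -0.000000) ; Y_{7,0}(Ω₂) = (0.292560, 0.000000) ; Δ = (-0.039683, -0.000000)
  [+1]  conj(Y_{7,1})(Ω₁) = (0.016350, 0.314122) ; Y_{7,1}(Ω₂) = (0.075116, -0.311657) ; Δ = (0.099127, 0.018500)
  [+2]  conj(Y_{7,2})(Ω₁) = (-0.093809, 0.009792) ; Y_{7,2}(Ω₂) = (0.158932, 0.081337) ; Δ = (-0.015706, -0.006074)
  [+3]  conj(Y_{7,3})(Ω₁) = (0.055034, 0.349889) ; Y_{7,3}(Ω₂) = (0.307080, -0.357604) ; Δ = (0.142022, 0.087764)
  [+4]  conj(Y_{7,4})(Ω₁) = (0.062042, -0.013095) ; Y_{7,4}(Ω₂) = (-0.229925, -0.318849) ; Δ = (-0.018440, -0.016771)
  [+5]  conj(Y_{7,5})(Ω₁) = (0.089549, 0.336599) ; Y_{7,5}(Ω₂) = (-0.181520, 0.074242) ; Δ = (-0.041245, -0.054451)
  [+6]  conj(Y_{7,6})(Ω₁) = (0.403701, -0.130217) ; Y_{7,6}(Ω₂) = (0.009634, 0.063003) ; Δ = (0.012093, 0.024180)
  [+7]  conj(Y_{7,7})(Ω₁) = (-0.078873, -0.207013) ; Y_{7,7}(Ω₂) = (0.012404, 0.001054) ; Δ = (-0.000760, -0.002651)
Accumulated sum (0.314498, 0.000000); after 4π/(2l+1) scaling, (0.263473, 0.000000) ⇒ P_7 = 0.263473

0.263473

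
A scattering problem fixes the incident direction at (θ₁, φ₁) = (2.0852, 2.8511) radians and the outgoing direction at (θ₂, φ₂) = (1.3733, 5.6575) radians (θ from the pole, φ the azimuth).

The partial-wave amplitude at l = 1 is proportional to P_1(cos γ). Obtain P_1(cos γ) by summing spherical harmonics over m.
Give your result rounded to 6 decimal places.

-0.902695

Addition theorem: P_1(cos γ) = (4π/3) Σ_m Y*_{lm}(Ω₁) Y_{lm}(Ω₂), m = −1…1:
  m=-1: (-0.288181, 0.086151) × (0.274601, 0.198406) = (-0.096228, -0.033520)  (running Σ = (-0.096228, -0.033520))
  m=0: (-0.240400, -0.000000) × (0.095871, 0.000000) = (-0.023047, -0.000000)  (running Σ = (-0.119275, -0.033520))
  m=1: (0.288181, 0.086151) × (-0.274601, 0.198406) = (-0.096228, 0.033520)  (running Σ = (-0.215503, 0.000000))
Σ over m = (-0.215503, 0.000000); ×(4π/3) → (-0.902695, 0.000000). Real part: -0.902695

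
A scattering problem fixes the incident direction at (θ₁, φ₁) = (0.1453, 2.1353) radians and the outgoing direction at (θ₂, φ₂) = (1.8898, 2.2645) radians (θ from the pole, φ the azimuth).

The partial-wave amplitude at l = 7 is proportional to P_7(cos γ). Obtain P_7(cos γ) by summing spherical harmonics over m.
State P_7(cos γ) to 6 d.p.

Term-by-term m-sum for l=7 (normalisation 4π/15 = 0.837758):
  term(m=-7) = +0.000000-0.000000i   from Y*(Ω₁)=-0.000000+0.000000i, Y(Ω₂)=-0.344457+0.049785i
  term(m=-6) = -0.000005+0.000005i   from Y*(Ω₁)=+0.000017+0.000004i, Y(Ω₂)=-0.224872+0.366638i
  term(m=-5) = +0.000017-0.000013i   from Y*(Ω₁)=-0.000086-0.000260i, Y(Ω₂)=+0.025346+0.074747i
  term(m=-4) = +0.000869-0.000494i   from Y*(Ω₁)=-0.001969+0.002400i, Y(Ω₂)=-0.300650-0.115498i
  term(m=-3) = -0.004684+0.001912i   from Y*(Ω₁)=+0.025147+0.003101i, Y(Ω₂)=-0.174245+0.097537i
  term(m=-2) = -0.034274+0.009059i   from Y*(Ω₁)=-0.061573-0.130184i, Y(Ω₂)=+0.044892-0.242039i
  term(m=-1) = +0.119870-0.015574i   from Y*(Ω₁)=-0.273552+0.431988i, Y(Ω₂)=-0.151155-0.181768i
  term(m=+0) = +0.175025+0.000000i   from Y*(Ω₁)=+0.792459-0.000000i, Y(Ω₂)=+0.220863+0.000000i
  term(m=+1) = +0.119870+0.015574i   from Y*(Ω₁)=+0.273552+0.431988i, Y(Ω₂)=+0.151155-0.181768i
  term(m=+2) = -0.034274-0.009059i   from Y*(Ω₁)=-0.061573+0.130184i, Y(Ω₂)=+0.044892+0.242039i
  term(m=+3) = -0.004684-0.001912i   from Y*(Ω₁)=-0.025147+0.003101i, Y(Ω₂)=+0.174245+0.097537i
  term(m=+4) = +0.000869+0.000494i   from Y*(Ω₁)=-0.001969-0.002400i, Y(Ω₂)=-0.300650+0.115498i
  term(m=+5) = +0.000017+0.000013i   from Y*(Ω₁)=+0.000086-0.000260i, Y(Ω₂)=-0.025346+0.074747i
  term(m=+6) = -0.000005-0.000005i   from Y*(Ω₁)=+0.000017-0.000004i, Y(Ω₂)=-0.224872-0.366638i
  term(m=+7) = +0.000000+0.000000i   from Y*(Ω₁)=+0.000000+0.000000i, Y(Ω₂)=+0.344457+0.049785i
Accumulated sum +0.338613+0.000000i; after 4π/(2l+1) scaling, +0.283676+0.000000i ⇒ P_7 = 0.283676

0.283676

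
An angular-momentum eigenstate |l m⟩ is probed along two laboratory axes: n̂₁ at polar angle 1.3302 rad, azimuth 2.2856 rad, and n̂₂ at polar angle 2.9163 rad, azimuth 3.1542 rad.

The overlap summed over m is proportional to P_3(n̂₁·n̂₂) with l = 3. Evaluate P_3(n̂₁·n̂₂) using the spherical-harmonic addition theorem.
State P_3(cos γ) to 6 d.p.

0.136238

Term-by-term m-sum for l=3 (normalisation 4π/7 = 1.795196):
  [-3]  conj(Y_{3,-3})(Ω₁) = (0.321026, 0.207409) ; Y_{3,-3}(Ω₂) = (-0.004648, 0.000176) ; Δ = (-0.001529, -0.000908)
  [-2]  conj(Y_{3,-2})(Ω₁) = (-0.032323, -0.227408) ; Y_{3,-2}(Ω₂) = (-0.049696, 0.001253) ; Δ = (0.001891, 0.011261)
  [-1]  conj(Y_{3,-1})(Ω₁) = (0.147327, -0.169748) ; Y_{3,-1}(Ω₂) = (-0.270747, 0.003414) ; Δ = (-0.039309, 0.046462)
  [+0]  conj(Y_{3,0})(Ω₁) = (-0.241519, -0.000000) ; Y_{3,0}(Ω₂) = (-0.636730, 0.000000) ; Δ = (0.153783, 0.000000)
  [+1]  conj(Y_{3,1})(Ω₁) = (-0.147327, -0.169748) ; Y_{3,1}(Ω₂) = (0.270747, 0.003414) ; Δ = (-0.039309, -0.046462)
  [+2]  conj(Y_{3,2})(Ω₁) = (-0.032323, 0.227408) ; Y_{3,2}(Ω₂) = (-0.049696, -0.001253) ; Δ = (0.001891, -0.011261)
  [+3]  conj(Y_{3,3})(Ω₁) = (-0.321026, 0.207409) ; Y_{3,3}(Ω₂) = (0.004648, 0.000176) ; Δ = (-0.001529, 0.000908)
Total Σ_m = (0.075890, 0.000000). Multiply by 1.795196: (0.136238, 0.000000). P_3(cos γ) = 0.136238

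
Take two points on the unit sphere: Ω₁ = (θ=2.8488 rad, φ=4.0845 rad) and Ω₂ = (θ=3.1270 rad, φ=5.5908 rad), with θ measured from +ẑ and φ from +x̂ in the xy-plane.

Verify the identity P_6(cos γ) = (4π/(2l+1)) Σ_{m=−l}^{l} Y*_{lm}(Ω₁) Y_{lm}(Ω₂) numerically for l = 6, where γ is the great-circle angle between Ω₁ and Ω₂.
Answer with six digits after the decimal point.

Addition theorem: P_6(cos γ) = (4π/13) Σ_m Y*_{lm}(Ω₁) Y_{lm}(Ω₂), m = −6…6:
  [-6]  conj(Y_{6,-6})(Ω₁) = (0.000226, -0.000164) ; Y_{6,-6}(Ω₂) = (-0.000000, -0.000000) ; Δ = (-0.000000, -0.000000)
  [-5]  conj(Y_{6,-5})(Ω₁) = (0.000007, -0.003209) ; Y_{6,-5}(Ω₂) = (0.000000, 0.000000) ; Δ = (0.000000, -0.000000)
  [-4]  conj(Y_{6,-4})(Ω₁) = (-0.018173, -0.013251) ; Y_{6,-4}(Ω₂) = (-0.000000, 0.000000) ; Δ = (0.000000, 0.000000)
  [-3]  conj(Y_{6,-3})(Ω₁) = (-0.101067, 0.032695) ; Y_{6,-3}(Ω₂) = (0.000008, -0.000014) ; Δ = (-0.000000, 0.000002)
  [-2]  conj(Y_{6,-2})(Ω₁) = (-0.102814, 0.315507) ; Y_{6,-2}(Ω₂) = (0.000205, 0.001090) ; Δ = (-0.000365, -0.000047)
  [-1]  conj(Y_{6,-1})(Ω₁) = (0.349772, 0.481855) ; Y_{6,-1}(Ω₂) = (-0.036979, -0.030669) ; Δ = (0.001844, -0.028545)
  [+0]  conj(Y_{6,0})(Ω₁) = (0.285703, -0.000000) ; Y_{6,0}(Ω₂) = (1.014834, 0.000000) ; Δ = (0.289941, 0.000000)
  [+1]  conj(Y_{6,1})(Ω₁) = (-0.349772, 0.481855) ; Y_{6,1}(Ω₂) = (0.036979, -0.030669) ; Δ = (0.001844, 0.028545)
  [+2]  conj(Y_{6,2})(Ω₁) = (-0.102814, -0.315507) ; Y_{6,2}(Ω₂) = (0.000205, -0.001090) ; Δ = (-0.000365, 0.000047)
  [+3]  conj(Y_{6,3})(Ω₁) = (0.101067, 0.032695) ; Y_{6,3}(Ω₂) = (-0.000008, -0.000014) ; Δ = (-0.000000, -0.000002)
  [+4]  conj(Y_{6,4})(Ω₁) = (-0.018173, 0.013251) ; Y_{6,4}(Ω₂) = (-0.000000, -0.000000) ; Δ = (0.000000, -0.000000)
  [+5]  conj(Y_{6,5})(Ω₁) = (-0.000007, -0.003209) ; Y_{6,5}(Ω₂) = (-0.000000, 0.000000) ; Δ = (0.000000, 0.000000)
  [+6]  conj(Y_{6,6})(Ω₁) = (0.000226, 0.000164) ; Y_{6,6}(Ω₂) = (-0.000000, 0.000000) ; Δ = (-0.000000, 0.000000)
Accumulated sum (0.292898, -0.000000); after 4π/(2l+1) scaling, (0.283128, -0.000000) ⇒ P_6 = 0.283128

0.283128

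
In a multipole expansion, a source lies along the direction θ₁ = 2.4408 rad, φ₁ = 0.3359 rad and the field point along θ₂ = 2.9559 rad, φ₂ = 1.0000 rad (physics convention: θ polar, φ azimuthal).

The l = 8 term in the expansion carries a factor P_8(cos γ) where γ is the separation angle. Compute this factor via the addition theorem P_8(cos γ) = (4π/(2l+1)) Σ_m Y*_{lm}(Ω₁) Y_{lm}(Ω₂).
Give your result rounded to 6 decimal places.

-0.247047

Summing Y*_{l m}(θ₁,φ₁)·Y_{l m}(θ₂,φ₂) over m ∈ [−8, 8]; prefactor 4π/(2·8+1) = 0.739198:
  term(m=-8) = +0.000000+0.000000i   from Y*(Ω₁)=-0.013843+0.006762i, Y(Ω₂)=-0.000000-0.000001i
  term(m=-7) = -0.000000+0.000001i   from Y*(Ω₁)=+0.051398-0.051904i, Y(Ω₂)=-0.000011+0.000010i
  term(m=-6) = -0.000028+0.000032i   from Y*(Ω₁)=-0.090347+0.189639i, Y(Ω₂)=+0.000193+0.000056i
  term(m=-5) = -0.000774+0.000140i   from Y*(Ω₁)=+0.043321-0.396953i, Y(Ω₂)=-0.000559-0.001889i
  term(m=-4) = -0.005939-0.003131i   from Y*(Ω₁)=+0.105322+0.455568i, Y(Ω₂)=-0.009386+0.010867i
  term(m=-3) = -0.006331-0.014120i   from Y*(Ω₁)=-0.107126-0.169699i, Y(Ω₂)=+0.076338+0.010882i
  term(m=-2) = -0.018784+0.075906i   from Y*(Ω₁)=-0.211440-0.168134i, Y(Ω₂)=-0.120459-0.263208i
  term(m=-1) = -0.181336+0.141931i   from Y*(Ω₁)=+0.328507+0.114692i, Y(Ω₂)=-0.357573+0.556887i
  term(m=+0) = +0.092177+0.000000i   from Y*(Ω₁)=+0.169149-0.000000i, Y(Ω₂)=+0.544943+0.000000i
  term(m=+1) = -0.181336-0.141931i   from Y*(Ω₁)=-0.328507+0.114692i, Y(Ω₂)=+0.357573+0.556887i
  term(m=+2) = -0.018784-0.075906i   from Y*(Ω₁)=-0.211440+0.168134i, Y(Ω₂)=-0.120459+0.263208i
  term(m=+3) = -0.006331+0.014120i   from Y*(Ω₁)=+0.107126-0.169699i, Y(Ω₂)=-0.076338+0.010882i
  term(m=+4) = -0.005939+0.003131i   from Y*(Ω₁)=+0.105322-0.455568i, Y(Ω₂)=-0.009386-0.010867i
  term(m=+5) = -0.000774-0.000140i   from Y*(Ω₁)=-0.043321-0.396953i, Y(Ω₂)=+0.000559-0.001889i
  term(m=+6) = -0.000028-0.000032i   from Y*(Ω₁)=-0.090347-0.189639i, Y(Ω₂)=+0.000193-0.000056i
  term(m=+7) = -0.000000-0.000001i   from Y*(Ω₁)=-0.051398-0.051904i, Y(Ω₂)=+0.000011+0.000010i
  term(m=+8) = +0.000000-0.000000i   from Y*(Ω₁)=-0.013843-0.006762i, Y(Ω₂)=-0.000000+0.000001i
Total Σ_m = -0.334209-0.000000i. Multiply by 0.739198: -0.247047-0.000000i. P_8(cos γ) = -0.247047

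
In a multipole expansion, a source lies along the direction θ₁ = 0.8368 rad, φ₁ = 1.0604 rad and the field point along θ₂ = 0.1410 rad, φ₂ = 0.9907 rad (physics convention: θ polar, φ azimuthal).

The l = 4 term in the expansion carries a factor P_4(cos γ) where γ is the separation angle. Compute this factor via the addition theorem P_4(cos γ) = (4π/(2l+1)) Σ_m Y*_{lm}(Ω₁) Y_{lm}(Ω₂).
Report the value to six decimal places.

-0.316349

Addition theorem: P_4(cos γ) = (4π/9) Σ_m Y*_{lm}(Ω₁) Y_{lm}(Ω₂), m = −4…4:
  [-4]  conj(Y_{4,-4})(Ω₁) = -0.06101 - 0.11987j ; Y_{4,-4}(Ω₂) = -0.00012 + 0.00013j ; Δ = 0.00002 + 0.00001j
  [-3]  conj(Y_{4,-3})(Ω₁) = -0.34294 - 0.01359j ; Y_{4,-3}(Ω₂) = -0.00339 - 0.00058j ; Δ = 0.00115 + 0.00025j
  [-2]  conj(Y_{4,-2})(Ω₁) = -0.20637 + 0.33660j ; Y_{4,-2}(Ω₂) = -0.01546 - 0.03551j ; Δ = 0.01514 + 0.00212j
  [-1]  conj(Y_{4,-1})(Ω₁) = 0.01619 + 0.02891j ; Y_{4,-1}(Ω₂) = 0.13933 - 0.21261j ; Δ = 0.00840 + 0.00059j
  [+0]  conj(Y_{4,0})(Ω₁) = -0.36119 + 0.00000j ; Y_{4,0}(Ω₂) = 0.76416 + 0.00000j ; Δ = -0.27601 + 0.00000j
  [+1]  conj(Y_{4,1})(Ω₁) = -0.01619 + 0.02891j ; Y_{4,1}(Ω₂) = -0.13933 - 0.21261j ; Δ = 0.00840 - 0.00059j
  [+2]  conj(Y_{4,2})(Ω₁) = -0.20637 - 0.33660j ; Y_{4,2}(Ω₂) = -0.01546 + 0.03551j ; Δ = 0.01514 - 0.00212j
  [+3]  conj(Y_{4,3})(Ω₁) = 0.34294 - 0.01359j ; Y_{4,3}(Ω₂) = 0.00339 - 0.00058j ; Δ = 0.00115 - 0.00025j
  [+4]  conj(Y_{4,4})(Ω₁) = -0.06101 + 0.11987j ; Y_{4,4}(Ω₂) = -0.00012 - 0.00013j ; Δ = 0.00002 - 0.00001j
Total Σ_m = -0.22657 - 0.00000j. Multiply by 1.396263: -0.31635 - 0.00000j. P_4(cos γ) = -0.316349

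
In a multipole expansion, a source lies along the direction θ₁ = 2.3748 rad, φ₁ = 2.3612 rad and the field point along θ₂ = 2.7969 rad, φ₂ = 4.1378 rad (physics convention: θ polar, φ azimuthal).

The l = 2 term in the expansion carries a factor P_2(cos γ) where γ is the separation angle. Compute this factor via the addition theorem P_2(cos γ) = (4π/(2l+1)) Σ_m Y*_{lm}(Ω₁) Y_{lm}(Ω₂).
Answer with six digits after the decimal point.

Term-by-term m-sum for l=2 (normalisation 4π/5 = 2.513274):
  [-2]  conj(Y_{2,-2})(Ω₁) = +0.001862-0.185943i ; Y_{2,-2}(Ω₂) = -0.018050-0.040243i ; Δ = -0.007516+0.003281i
  [-1]  conj(Y_{2,-1})(Ω₁) = +0.274311-0.271578i ; Y_{2,-1}(Ω₂) = +0.133533-0.206240i ; Δ = -0.019381-0.092838i
  [+0]  conj(Y_{2,0})(Ω₁) = +0.175296-0.000000i ; Y_{2,0}(Ω₂) = +0.522748+0.000000i ; Δ = +0.091635+0.000000i
  [+1]  conj(Y_{2,1})(Ω₁) = -0.274311-0.271578i ; Y_{2,1}(Ω₂) = -0.133533-0.206240i ; Δ = -0.019381+0.092838i
  [+2]  conj(Y_{2,2})(Ω₁) = +0.001862+0.185943i ; Y_{2,2}(Ω₂) = -0.018050+0.040243i ; Δ = -0.007516-0.003281i
Accumulated sum +0.037841+0.000000i; after 4π/(2l+1) scaling, +0.095104+0.000000i ⇒ P_2 = 0.095104

0.095104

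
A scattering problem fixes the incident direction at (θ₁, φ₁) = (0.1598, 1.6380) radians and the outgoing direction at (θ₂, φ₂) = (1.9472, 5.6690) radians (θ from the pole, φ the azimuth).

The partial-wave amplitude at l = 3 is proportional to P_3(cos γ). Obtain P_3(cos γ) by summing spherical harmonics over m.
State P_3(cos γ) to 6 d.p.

Expand P_3 via completeness: Σ_{m} conj(Y_{3,m}) at Ω₁ times Y_{3,m} at Ω₂ —
  [-3]  conj(Y_{3,-3})(Ω₁) = 0.00034 - 0.00165j ; Y_{3,-3}(Ω₂) = -0.09008 + 0.32327j ; Δ = 0.00050 + 0.00026j
  [-2]  conj(Y_{3,-2})(Ω₁) = -0.02532 - 0.00342j ; Y_{3,-2}(Ω₂) = -0.10909 - 0.30604j ; Δ = 0.00171 + 0.00812j
  [-1]  conj(Y_{3,-1})(Ω₁) = -0.01338 + 0.19874j ; Y_{3,-1}(Ω₂) = -0.07969 - 0.05619j ; Δ = 0.01223 - 0.01509j
  [+0]  conj(Y_{3,0})(Ω₁) = 0.69020 + 0.00000j ; Y_{3,0}(Ω₂) = 0.31885 + 0.00000j ; Δ = 0.22007 + 0.00000j
  [+1]  conj(Y_{3,1})(Ω₁) = 0.01338 + 0.19874j ; Y_{3,1}(Ω₂) = 0.07969 - 0.05619j ; Δ = 0.01223 + 0.01509j
  [+2]  conj(Y_{3,2})(Ω₁) = -0.02532 + 0.00342j ; Y_{3,2}(Ω₂) = -0.10909 + 0.30604j ; Δ = 0.00171 - 0.00812j
  [+3]  conj(Y_{3,3})(Ω₁) = -0.00034 - 0.00165j ; Y_{3,3}(Ω₂) = 0.09008 + 0.32327j ; Δ = 0.00050 - 0.00026j
Σ over m = 0.24897 + 0.00000j; ×(4π/7) → 0.44695 + 0.00000j. Real part: 0.446947

0.446947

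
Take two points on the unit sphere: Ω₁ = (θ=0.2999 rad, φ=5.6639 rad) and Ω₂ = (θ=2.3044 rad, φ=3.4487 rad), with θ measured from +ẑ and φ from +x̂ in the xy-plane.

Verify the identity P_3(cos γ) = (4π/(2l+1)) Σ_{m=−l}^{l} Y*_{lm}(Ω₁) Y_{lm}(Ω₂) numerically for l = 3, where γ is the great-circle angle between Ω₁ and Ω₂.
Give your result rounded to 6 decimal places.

Expand P_3 via completeness: Σ_{m} conj(Y_{3,m}) at Ω₁ times Y_{3,m} at Ω₂ —
  term(m=-3) = +0.001720+0.000652i   from Y*(Ω₁)=-0.003046-0.010317i, Y(Ω₂)=-0.103399+0.136163i
  term(m=-2) = +0.008952+0.030899i   from Y*(Ω₁)=+0.027792-0.080554i, Y(Ω₂)=-0.308514+0.217568i
  term(m=-1) = -0.060911+0.081062i   from Y*(Ω₁)=+0.277054-0.197492i, Y(Ω₂)=-0.284073+0.090091i
  term(m=+0) = +0.105651+0.000000i   from Y*(Ω₁)=+0.557462-0.000000i, Y(Ω₂)=+0.189522+0.000000i
  term(m=+1) = -0.060911-0.081062i   from Y*(Ω₁)=-0.277054-0.197492i, Y(Ω₂)=+0.284073+0.090091i
  term(m=+2) = +0.008952-0.030899i   from Y*(Ω₁)=+0.027792+0.080554i, Y(Ω₂)=-0.308514-0.217568i
  term(m=+3) = +0.001720-0.000652i   from Y*(Ω₁)=+0.003046-0.010317i, Y(Ω₂)=+0.103399+0.136163i
Accumulated sum +0.005172+0.000000i; after 4π/(2l+1) scaling, +0.009284+0.000000i ⇒ P_3 = 0.009284

0.009284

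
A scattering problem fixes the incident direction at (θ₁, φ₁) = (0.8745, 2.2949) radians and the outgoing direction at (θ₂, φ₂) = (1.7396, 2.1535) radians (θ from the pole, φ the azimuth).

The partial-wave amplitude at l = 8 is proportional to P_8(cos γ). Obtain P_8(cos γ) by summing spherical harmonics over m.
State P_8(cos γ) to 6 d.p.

Summing Y*_{l m}(θ₁,φ₁)·Y_{l m}(θ₂,φ₂) over m ∈ [−8, 8]; prefactor 4π/(2·8+1) = 0.739198:
  m=-8: Y*=0.05459 - 0.02914j  Y=-0.02332 + 0.45906j  product 0.01210 + 0.02574j
  m=-7: Y*=-0.19392 - 0.07218j  Y=0.25255 + 0.18548j  product -0.03559 - 0.05420j
  m=-6: Y*=0.14272 + 0.37040j  Y=-0.18679 + 0.06917j  product -0.05228 - 0.05932j
  m=-5: Y*=0.20257 - 0.39011j  Y=-0.07409 + 0.31920j  product 0.10952 + 0.09356j
  m=-4: Y*=-0.14827 + 0.03710j  Y=-0.06997 - 0.07362j  product 0.01311 + 0.00832j
  m=-3: Y*=-0.22859 - 0.15689j  Y=-0.31787 + 0.05696j  product 0.08160 + 0.03685j
  m=-2: Y*=0.03875 + 0.31453j  Y=0.02216 - 0.05164j  product 0.01710 + 0.00497j
  m=-1: Y*=-0.09444 + 0.10679j  Y=-0.17507 - 0.26565j  product 0.04490 + 0.00639j
  m=+0: Y*=0.34057 + 0.00000j  Y=0.04263 + 0.00000j  product 0.01452 + 0.00000j
  m=+1: Y*=0.09444 + 0.10679j  Y=0.17507 - 0.26565j  product 0.04490 - 0.00639j
  m=+2: Y*=0.03875 - 0.31453j  Y=0.02216 + 0.05164j  product 0.01710 - 0.00497j
  m=+3: Y*=0.22859 - 0.15689j  Y=0.31787 + 0.05696j  product 0.08160 - 0.03685j
  m=+4: Y*=-0.14827 - 0.03710j  Y=-0.06997 + 0.07362j  product 0.01311 - 0.00832j
  m=+5: Y*=-0.20257 - 0.39011j  Y=0.07409 + 0.31920j  product 0.10952 - 0.09356j
  m=+6: Y*=0.14272 - 0.37040j  Y=-0.18679 - 0.06917j  product -0.05228 + 0.05932j
  m=+7: Y*=0.19392 - 0.07218j  Y=-0.25255 + 0.18548j  product -0.03559 + 0.05420j
  m=+8: Y*=0.05459 + 0.02914j  Y=-0.02332 - 0.45906j  product 0.01210 - 0.02574j
Accumulated sum 0.39544 - 0.00000j; after 4π/(2l+1) scaling, 0.29231 - 0.00000j ⇒ P_8 = 0.292311

0.292311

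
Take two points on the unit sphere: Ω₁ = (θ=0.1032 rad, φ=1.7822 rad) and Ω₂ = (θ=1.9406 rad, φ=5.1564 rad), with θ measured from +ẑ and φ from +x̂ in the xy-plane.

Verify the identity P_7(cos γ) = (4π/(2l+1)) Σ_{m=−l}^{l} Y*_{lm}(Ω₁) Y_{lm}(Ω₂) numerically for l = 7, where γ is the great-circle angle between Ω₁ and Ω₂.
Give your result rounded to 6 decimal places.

Expand P_7 via completeness: Σ_{m} conj(Y_{7,m}) at Ω₁ times Y_{7,m} at Ω₂ —
  [-7]  conj(Y_{7,-7})(Ω₁) = 0.00000 - 0.00000j ; Y_{7,-7}(Ω₂) = -0.01027 + 0.30618j ; Δ = 0.00000 + 0.00000j
  [-6]  conj(Y_{7,-6})(Ω₁) = -0.00000 - 0.00000j ; Y_{7,-6}(Ω₂) = -0.39462 - 0.20421j ; Δ = -0.00000 + 0.00000j
  [-5]  conj(Y_{7,-5})(Ω₁) = -0.00004 + 0.00002j ; Y_{7,-5}(Ω₂) = 0.14381 - 0.10916j ; Δ = -0.00000 + 0.00001j
  [-4]  conj(Y_{7,-4})(Ω₁) = 0.00054 + 0.00061j ; Y_{7,-4}(Ω₂) = -0.05319 - 0.25548j ; Δ = 0.00013 - 0.00017j
  [-3]  conj(Y_{7,-3})(Ω₁) = 0.00557 - 0.00757j ; Y_{7,-3}(Ω₂) = 0.27722 + 0.06748j ; Δ = 0.00205 - 0.00172j
  [-2]  conj(Y_{7,-2})(Ω₁) = -0.06951 - 0.03127j ; Y_{7,-2}(Ω₂) = 0.09525 - 0.11712j ; Δ = -0.01028 + 0.00516j
  [-1]  conj(Y_{7,-1})(Ω₁) = -0.08216 + 0.38283j ; Y_{7,-1}(Ω₂) = 0.13162 + 0.27669j ; Δ = -0.11674 + 0.02765j
  [+0]  conj(Y_{7,0})(Ω₁) = 0.93555 + 0.00000j ; Y_{7,0}(Ω₂) = 0.11650 + 0.00000j ; Δ = 0.10899 + 0.00000j
  [+1]  conj(Y_{7,1})(Ω₁) = 0.08216 + 0.38283j ; Y_{7,1}(Ω₂) = -0.13162 + 0.27669j ; Δ = -0.11674 - 0.02765j
  [+2]  conj(Y_{7,2})(Ω₁) = -0.06951 + 0.03127j ; Y_{7,2}(Ω₂) = 0.09525 + 0.11712j ; Δ = -0.01028 - 0.00516j
  [+3]  conj(Y_{7,3})(Ω₁) = -0.00557 - 0.00757j ; Y_{7,3}(Ω₂) = -0.27722 + 0.06748j ; Δ = 0.00205 + 0.00172j
  [+4]  conj(Y_{7,4})(Ω₁) = 0.00054 - 0.00061j ; Y_{7,4}(Ω₂) = -0.05319 + 0.25548j ; Δ = 0.00013 + 0.00017j
  [+5]  conj(Y_{7,5})(Ω₁) = 0.00004 + 0.00002j ; Y_{7,5}(Ω₂) = -0.14381 - 0.10916j ; Δ = -0.00000 - 0.00001j
  [+6]  conj(Y_{7,6})(Ω₁) = -0.00000 + 0.00000j ; Y_{7,6}(Ω₂) = -0.39462 + 0.20421j ; Δ = -0.00000 - 0.00000j
  [+7]  conj(Y_{7,7})(Ω₁) = -0.00000 - 0.00000j ; Y_{7,7}(Ω₂) = 0.01027 + 0.30618j ; Δ = 0.00000 - 0.00000j
Accumulated sum -0.14070 + 0.00000j; after 4π/(2l+1) scaling, -0.11787 + 0.00000j ⇒ P_7 = -0.117870

-0.117870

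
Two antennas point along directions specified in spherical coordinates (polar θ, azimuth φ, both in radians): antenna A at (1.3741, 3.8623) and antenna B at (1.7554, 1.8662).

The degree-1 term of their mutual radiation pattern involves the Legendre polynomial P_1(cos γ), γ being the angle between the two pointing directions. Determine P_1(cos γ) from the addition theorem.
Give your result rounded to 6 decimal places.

Addition theorem: P_1(cos γ) = (4π/3) Σ_m Y*_{lm}(Ω₁) Y_{lm}(Ω₂), m = −1…1:
  m=-1: Y*=(-0.254578, -0.223601)  Y=(-0.098873, -0.324913)  product (-0.047480, 0.104824)
  m=+0: Y*=(0.095488, -0.000000)  Y=(-0.089686, 0.000000)  product (-0.008564, 0.000000)
  m=+1: Y*=(0.254578, -0.223601)  Y=(0.098873, -0.324913)  product (-0.047480, -0.104824)
Σ over m = (-0.103524, 0.000000); ×(4π/3) → (-0.433639, 0.000000). Real part: -0.433639

-0.433639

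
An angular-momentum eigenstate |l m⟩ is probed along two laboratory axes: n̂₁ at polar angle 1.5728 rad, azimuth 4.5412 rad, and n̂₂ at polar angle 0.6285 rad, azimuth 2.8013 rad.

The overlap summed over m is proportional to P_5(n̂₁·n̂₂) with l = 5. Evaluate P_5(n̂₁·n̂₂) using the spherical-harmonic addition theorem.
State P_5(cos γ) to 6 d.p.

Expand P_5 via completeness: Σ_{m} conj(Y_{5,m}) at Ω₁ times Y_{5,m} at Ω₂ —
  m=-5: Y*=-0.350505-0.304238i  Y=+0.004248-0.032327i  product -0.011324+0.010038i
  m=-4: Y*=-0.002278+0.001860i  Y=+0.029520+0.138752i  product -0.000325-0.000261i
  m=-3: Y*=-0.169951-0.301303i  Y=-0.179636-0.293047i  product -0.057767+0.103928i
  m=-2: Y*=-0.003199+0.001140i  Y=+0.354675+0.287156i  product -0.001462-0.000514i
  m=-1: Y*=-0.054558-0.315582i  Y=-0.147430-0.052200i  product -0.008430+0.049374i
  m=+0: Y*=-0.003515-0.000000i  Y=-0.362300+0.000000i  product +0.001273+0.000000i
  m=+1: Y*=+0.054558-0.315582i  Y=+0.147430-0.052200i  product -0.008430-0.049374i
  m=+2: Y*=-0.003199-0.001140i  Y=+0.354675-0.287156i  product -0.001462+0.000514i
  m=+3: Y*=+0.169951-0.301303i  Y=+0.179636-0.293047i  product -0.057767-0.103928i
  m=+4: Y*=-0.002278-0.001860i  Y=+0.029520-0.138752i  product -0.000325+0.000261i
  m=+5: Y*=+0.350505-0.304238i  Y=-0.004248-0.032327i  product -0.011324-0.010038i
Σ over m = -0.157342+0.000000i; ×(4π/11) → -0.179748+0.000000i. Real part: -0.179748

-0.179748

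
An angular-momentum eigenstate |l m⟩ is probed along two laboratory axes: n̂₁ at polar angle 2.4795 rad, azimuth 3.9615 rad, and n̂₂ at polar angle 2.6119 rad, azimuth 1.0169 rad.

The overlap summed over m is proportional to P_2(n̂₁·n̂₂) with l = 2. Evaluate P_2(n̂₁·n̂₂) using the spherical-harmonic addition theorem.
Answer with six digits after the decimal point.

Addition theorem: P_2(cos γ) = (4π/5) Σ_m Y*_{lm}(Ω₁) Y_{lm}(Ω₂), m = −2…2:
  m=-2: -0.01007 + 0.14564j × -0.04404 - 0.08823j = 0.01329 - 0.00553j  (running Σ = 0.01329 - 0.00553j)
  m=-1: 0.25558 + 0.27385j × -0.17719 + 0.28649j = -0.12374 + 0.02470j  (running Σ = -0.11045 + 0.01917j)
  m=0: 0.27319 + 0.00000j × 0.38923 + 0.00000j = 0.10633 + 0.00000j  (running Σ = -0.00412 + 0.01917j)
  m=1: -0.25558 + 0.27385j × 0.17719 + 0.28649j = -0.12374 - 0.02470j  (running Σ = -0.12786 - 0.00553j)
  m=2: -0.01007 - 0.14564j × -0.04404 + 0.08823j = 0.01329 + 0.00553j  (running Σ = -0.11456 + 0.00000j)
Σ over m = -0.11456 + 0.00000j; ×(4π/5) → -0.28793 + 0.00000j. Real part: -0.287925

-0.287925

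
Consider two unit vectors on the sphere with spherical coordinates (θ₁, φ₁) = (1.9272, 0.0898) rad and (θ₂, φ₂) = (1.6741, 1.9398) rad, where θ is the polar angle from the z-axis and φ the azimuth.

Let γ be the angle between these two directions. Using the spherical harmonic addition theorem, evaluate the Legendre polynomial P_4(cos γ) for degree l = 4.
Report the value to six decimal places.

Expand P_4 via completeness: Σ_{m} conj(Y_{4,m}) at Ω₁ times Y_{4,m} at Ω₂ —
  m=-4: (0.319562, 0.119992) × (0.040995, -0.431227) = (0.064844, -0.132884)  (running Σ = (0.064844, -0.132884))
  m=-3: (-0.346484, -0.095668) × (-0.113602, -0.056820) = (0.033925, 0.030555)  (running Σ = (0.098769, -0.102329))
  m=-2: (-0.042740, -0.007760) × (0.226626, -0.206104) = (-0.011285, 0.007050)  (running Σ = (0.087484, -0.095279))
  m=-1: (0.330913, 0.029796) × (-0.051204, -0.132406) = (-0.012999, -0.045341)  (running Σ = (0.074485, -0.140619))
  m=0: (-0.014110, -0.000000) × (0.284028, 0.000000) = (-0.004008, -0.000000)  (running Σ = (0.070478, -0.140619))
  m=1: (-0.330913, 0.029796) × (0.051204, -0.132406) = (-0.012999, 0.045341)  (running Σ = (0.057479, -0.095279))
  m=2: (-0.042740, 0.007760) × (0.226626, 0.206104) = (-0.011285, -0.007050)  (running Σ = (0.046194, -0.102329))
  m=3: (0.346484, -0.095668) × (0.113602, -0.056820) = (0.033925, -0.030555)  (running Σ = (0.080119, -0.132884))
  m=4: (0.319562, -0.119992) × (0.040995, 0.431227) = (0.064844, 0.132884)  (running Σ = (0.144963, 0.000000))
Accumulated sum (0.144963, 0.000000); after 4π/(2l+1) scaling, (0.202407, 0.000000) ⇒ P_4 = 0.202407

0.202407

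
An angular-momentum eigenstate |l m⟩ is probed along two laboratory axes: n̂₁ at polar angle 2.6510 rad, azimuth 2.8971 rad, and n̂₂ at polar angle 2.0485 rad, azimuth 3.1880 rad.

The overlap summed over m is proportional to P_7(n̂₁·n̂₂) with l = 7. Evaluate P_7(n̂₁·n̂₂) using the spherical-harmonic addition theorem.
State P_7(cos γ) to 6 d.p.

Addition theorem: P_7(cos γ) = (4π/15) Σ_m Y*_{lm}(Ω₁) Y_{lm}(Ω₂), m = −7…7:
  [-7]  conj(Y_{7,-7})(Ω₁) = (0.000361, 0.002552) ; Y_{7,-7}(Ω₂) = (-0.206418, 0.069518) ; Δ = (-0.000252, -0.000502)
  [-6]  conj(Y_{7,-6})(Ω₁) = (-0.001871, 0.017954) ; Y_{7,-6}(Ω₂) = (-0.405655, 0.115965) ; Δ = (-0.001323, -0.007500)
  [-5]  conj(Y_{7,-5})(Ω₁) = (-0.026501, 0.072978) ; Y_{7,-5}(Ω₂) = (-0.344704, 0.081451) ; Δ = (0.003191, -0.027314)
  [-4]  conj(Y_{7,-4})(Ω₁) = (-0.126780, 0.188197) ; Y_{7,-4}(Ω₂) = (0.052031, -0.009771) ; Δ = (-0.004758, 0.011031)
  [-3]  conj(Y_{7,-3})(Ω₁) = (-0.328431, 0.295982) ; Y_{7,-3}(Ω₂) = (0.350017, -0.049047) ; Δ = (-0.100439, 0.119708)
  [-2]  conj(Y_{7,-2})(Ω₁) = (-0.432110, 0.229919) ; Y_{7,-2}(Ω₂) = (0.105140, -0.009787) ; Δ = (-0.043182, 0.028403)
  [-1]  conj(Y_{7,-1})(Ω₁) = (-0.071186, 0.017760) ; Y_{7,-1}(Ω₂) = (-0.310004, 0.014397) ; Δ = (0.021812, -0.006530)
  [+0]  conj(Y_{7,0})(Ω₁) = (0.443941, -0.000000) ; Y_{7,0}(Ω₂) = (-0.146630, 0.000000) ; Δ = (-0.065095, 0.000000)
  [+1]  conj(Y_{7,1})(Ω₁) = (0.071186, 0.017760) ; Y_{7,1}(Ω₂) = (0.310004, 0.014397) ; Δ = (0.021812, 0.006530)
  [+2]  conj(Y_{7,2})(Ω₁) = (-0.432110, -0.229919) ; Y_{7,2}(Ω₂) = (0.105140, 0.009787) ; Δ = (-0.043182, -0.028403)
  [+3]  conj(Y_{7,3})(Ω₁) = (0.328431, 0.295982) ; Y_{7,3}(Ω₂) = (-0.350017, -0.049047) ; Δ = (-0.100439, -0.119708)
  [+4]  conj(Y_{7,4})(Ω₁) = (-0.126780, -0.188197) ; Y_{7,4}(Ω₂) = (0.052031, 0.009771) ; Δ = (-0.004758, -0.011031)
  [+5]  conj(Y_{7,5})(Ω₁) = (0.026501, 0.072978) ; Y_{7,5}(Ω₂) = (0.344704, 0.081451) ; Δ = (0.003191, 0.027314)
  [+6]  conj(Y_{7,6})(Ω₁) = (-0.001871, -0.017954) ; Y_{7,6}(Ω₂) = (-0.405655, -0.115965) ; Δ = (-0.001323, 0.007500)
  [+7]  conj(Y_{7,7})(Ω₁) = (-0.000361, 0.002552) ; Y_{7,7}(Ω₂) = (0.206418, 0.069518) ; Δ = (-0.000252, 0.000502)
Σ over m = (-0.314997, -0.000000); ×(4π/15) → (-0.263891, -0.000000). Real part: -0.263891

-0.263891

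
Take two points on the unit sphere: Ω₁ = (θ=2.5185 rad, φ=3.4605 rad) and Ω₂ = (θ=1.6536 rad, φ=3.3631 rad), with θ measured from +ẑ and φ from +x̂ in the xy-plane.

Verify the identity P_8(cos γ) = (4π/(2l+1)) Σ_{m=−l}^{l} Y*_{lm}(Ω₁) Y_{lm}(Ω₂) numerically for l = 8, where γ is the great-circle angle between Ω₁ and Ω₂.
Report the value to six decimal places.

Summing Y*_{l m}(θ₁,φ₁)·Y_{l m}(θ₂,φ₂) over m ∈ [−8, 8]; prefactor 4π/(2·8+1) = 0.739198:
  m=-8: -0.00576 + 0.00386j × -0.10025 - 0.49135j = 0.00247 + 0.00244j  (running Σ = 0.00247 + 0.00244j)
  m=-7: -0.02370 + 0.03044j × 0.00337 - 0.16644j = 0.00499 + 0.00405j  (running Σ = 0.00746 + 0.00649j)
  m=-6: -0.04441 + 0.12449j × -0.07922 + 0.32128j = -0.03648 - 0.02413j  (running Σ = -0.02902 - 0.01764j)
  m=-5: -0.00731 + 0.30788j × -0.08560 + 0.17136j = -0.05213 - 0.02761j  (running Σ = -0.08115 - 0.04525j)
  m=-4: 0.13833 + 0.45498j × 0.17415 - 0.21327j = 0.12113 + 0.04973j  (running Σ = 0.03997 + 0.00449j)
  m=-3: 0.22862 + 0.32428j × 0.15896 - 0.12452j = 0.07672 + 0.02308j  (running Σ = 0.11670 + 0.02757j)
  m=-2: -0.03665 - 0.02716j × -0.22601 + 0.10723j = 0.01120 + 0.00221j  (running Σ = 0.12789 + 0.02977j)
  m=-1: -0.39466 - 0.13031j × -0.20096 + 0.04526j = 0.08521 + 0.00833j  (running Σ = 0.21310 + 0.03810j)
  m=0: -0.09135 + 0.00000j × 0.24263 + 0.00000j = -0.02216 + 0.00000j  (running Σ = 0.19094 + 0.03810j)
  m=1: 0.39466 - 0.13031j × 0.20096 + 0.04526j = 0.08521 - 0.00833j  (running Σ = 0.27615 + 0.02977j)
  m=2: -0.03665 + 0.02716j × -0.22601 - 0.10723j = 0.01120 - 0.00221j  (running Σ = 0.28734 + 0.02757j)
  m=3: -0.22862 + 0.32428j × -0.15896 - 0.12452j = 0.07672 - 0.02308j  (running Σ = 0.36406 + 0.00449j)
  m=4: 0.13833 - 0.45498j × 0.17415 + 0.21327j = 0.12113 - 0.04973j  (running Σ = 0.48519 - 0.04525j)
  m=5: 0.00731 + 0.30788j × 0.08560 + 0.17136j = -0.05213 + 0.02761j  (running Σ = 0.43306 - 0.01764j)
  m=6: -0.04441 - 0.12449j × -0.07922 - 0.32128j = -0.03648 + 0.02413j  (running Σ = 0.39658 + 0.00649j)
  m=7: 0.02370 + 0.03044j × -0.00337 - 0.16644j = 0.00499 - 0.00405j  (running Σ = 0.40157 + 0.00244j)
  m=8: -0.00576 - 0.00386j × -0.10025 + 0.49135j = 0.00247 - 0.00244j  (running Σ = 0.40404 - 0.00000j)
Total Σ_m = 0.40404 - 0.00000j. Multiply by 0.739198: 0.29867 - 0.00000j. P_8(cos γ) = 0.298666

0.298666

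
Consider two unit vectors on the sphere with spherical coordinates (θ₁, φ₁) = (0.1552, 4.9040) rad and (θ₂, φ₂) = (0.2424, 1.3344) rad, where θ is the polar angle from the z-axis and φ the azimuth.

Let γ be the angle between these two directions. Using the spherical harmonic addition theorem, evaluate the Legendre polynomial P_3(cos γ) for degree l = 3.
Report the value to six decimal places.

Summing Y*_{l m}(θ₁,φ₁)·Y_{l m}(θ₂,φ₂) over m ∈ [−3, 3]; prefactor 4π/(2·3+1) = 1.795196:
  term(m=-3) = (-0.000003, -0.000009)   from Y*(Ω₁)=(-0.000838, 0.001293), Y(Ω₂)=(-0.003758, 0.004379)
  term(m=-2) = (0.000904, 0.001042)   from Y*(Ω₁)=(-0.022376, -0.009021), Y(Ω₂)=(-0.050891, -0.026030)
  term(m=-1) = (-0.050786, -0.023169)   from Y*(Ω₁)=(0.036918, -0.190310), Y(Ω₂)=(0.067438, -0.279940)
  term(m=+0) = (0.429986, 0.000000)   from Y*(Ω₁)=(0.693334, -0.000000), Y(Ω₂)=(0.620171, 0.000000)
  term(m=+1) = (-0.050786, 0.023169)   from Y*(Ω₁)=(-0.036918, -0.190310), Y(Ω₂)=(-0.067438, -0.279940)
  term(m=+2) = (0.000904, -0.001042)   from Y*(Ω₁)=(-0.022376, 0.009021), Y(Ω₂)=(-0.050891, 0.026030)
  term(m=+3) = (-0.000003, 0.000009)   from Y*(Ω₁)=(0.000838, 0.001293), Y(Ω₂)=(0.003758, 0.004379)
Total Σ_m = (0.330217, 0.000000). Multiply by 1.795196: (0.592805, 0.000000). P_3(cos γ) = 0.592805

0.592805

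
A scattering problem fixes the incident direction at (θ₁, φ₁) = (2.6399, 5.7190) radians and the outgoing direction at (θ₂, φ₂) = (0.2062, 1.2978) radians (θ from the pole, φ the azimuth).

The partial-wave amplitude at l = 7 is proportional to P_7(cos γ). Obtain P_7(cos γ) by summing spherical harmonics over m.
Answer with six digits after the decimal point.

0.400531

Addition theorem: P_7(cos γ) = (4π/15) Σ_m Y*_{lm}(Ω₁) Y_{lm}(Ω₂), m = −7…7:
  term(m=-7) = (0.000000, -0.000000)   from Y*(Ω₁)=(-0.002056, 0.002150), Y(Ω₂)=(-0.000007, -0.000003)
  term(m=-6) = (-0.000000, -0.000003)   from Y*(Ω₁)=(0.019694, -0.004893), Y(Ω₂)=(0.000009, -0.000135)
  term(m=-5) = (-0.000128, -0.000015)   from Y*(Ω₁)=(-0.080557, -0.026755), Y(Ω₂)=(0.001480, -0.000309)
  term(m=-4) = (-0.001135, 0.002639)   from Y*(Ω₁)=(0.152449, 0.186245), Y(Ω₂)=(0.005499, 0.010592)
  term(m=-3) = (0.023392, 0.019593)   from Y*(Ω₁)=(-0.054952, -0.449081), Y(Ω₂)=(-0.049265, 0.046061)
  term(m=-2) = (0.103901, -0.068426)   from Y*(Ω₁)=(-0.202989, 0.428475), Y(Ω₂)=(-0.224247, -0.136253)
  term(m=-1) = (-0.006239, -0.020817)   from Y*(Ω₁)=(0.029719, -0.018806), Y(Ω₂)=(0.166606, -0.595051)
  term(m=+0) = (0.238515, 0.000000)   from Y*(Ω₁)=(0.448446, -0.000000), Y(Ω₂)=(0.531870, 0.000000)
  term(m=+1) = (-0.006239, 0.020817)   from Y*(Ω₁)=(-0.029719, -0.018806), Y(Ω₂)=(-0.166606, -0.595051)
  term(m=+2) = (0.103901, 0.068426)   from Y*(Ω₁)=(-0.202989, -0.428475), Y(Ω₂)=(-0.224247, 0.136253)
  term(m=+3) = (0.023392, -0.019593)   from Y*(Ω₁)=(0.054952, -0.449081), Y(Ω₂)=(0.049265, 0.046061)
  term(m=+4) = (-0.001135, -0.002639)   from Y*(Ω₁)=(0.152449, -0.186245), Y(Ω₂)=(0.005499, -0.010592)
  term(m=+5) = (-0.000128, 0.000015)   from Y*(Ω₁)=(0.080557, -0.026755), Y(Ω₂)=(-0.001480, -0.000309)
  term(m=+6) = (-0.000000, 0.000003)   from Y*(Ω₁)=(0.019694, 0.004893), Y(Ω₂)=(0.000009, 0.000135)
  term(m=+7) = (0.000000, 0.000000)   from Y*(Ω₁)=(0.002056, 0.002150), Y(Ω₂)=(0.000007, -0.000003)
Σ over m = (0.478098, 0.000000); ×(4π/15) → (0.400531, 0.000000). Real part: 0.400531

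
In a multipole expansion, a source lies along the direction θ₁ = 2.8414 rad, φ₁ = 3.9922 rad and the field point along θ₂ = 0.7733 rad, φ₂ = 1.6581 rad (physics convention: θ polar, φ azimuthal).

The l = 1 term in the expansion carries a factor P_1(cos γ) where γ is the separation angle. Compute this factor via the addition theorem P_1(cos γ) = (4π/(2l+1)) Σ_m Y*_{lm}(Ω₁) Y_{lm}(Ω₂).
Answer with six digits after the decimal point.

-0.826397

Addition theorem: P_1(cos γ) = (4π/3) Σ_m Y*_{lm}(Ω₁) Y_{lm}(Ω₂), m = −1…1:
  m=-1: Y*=-0.067380-0.076795i  Y=-0.021042-0.240409i  product -0.017044+0.017815i
  m=+0: Y*=-0.466752-0.000000i  Y=+0.349649+0.000000i  product -0.163199-0.000000i
  m=+1: Y*=+0.067380-0.076795i  Y=+0.021042-0.240409i  product -0.017044-0.017815i
Σ over m = -0.197288+0.000000i; ×(4π/3) → -0.826397+0.000000i. Real part: -0.826397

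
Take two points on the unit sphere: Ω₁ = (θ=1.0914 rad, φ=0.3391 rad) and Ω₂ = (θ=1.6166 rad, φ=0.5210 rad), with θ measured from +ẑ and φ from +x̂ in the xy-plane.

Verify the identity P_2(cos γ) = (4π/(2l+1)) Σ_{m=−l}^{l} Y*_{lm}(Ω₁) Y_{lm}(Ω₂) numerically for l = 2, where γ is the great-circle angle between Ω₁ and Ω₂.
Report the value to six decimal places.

Addition theorem: P_2(cos γ) = (4π/5) Σ_m Y*_{lm}(Ω₁) Y_{lm}(Ω₂), m = −2…2:
  [-2]  conj(Y_{2,-2})(Ω₁) = (0.236801, 0.190788) ; Y_{2,-2}(Ω₂) = (0.194465, -0.332816) ; Δ = (0.109546, -0.041710)
  [-1]  conj(Y_{2,-1})(Ω₁) = (0.298161, 0.105169) ; Y_{2,-1}(Ω₂) = (-0.030648, 0.017588) ; Δ = (-0.010988, 0.002021)
  [+0]  conj(Y_{2,0})(Ω₁) = (-0.114097, -0.000000) ; Y_{2,0}(Ω₂) = (-0.313408, 0.000000) ; Δ = (0.035759, 0.000000)
  [+1]  conj(Y_{2,1})(Ω₁) = (-0.298161, 0.105169) ; Y_{2,1}(Ω₂) = (0.030648, 0.017588) ; Δ = (-0.010988, -0.002021)
  [+2]  conj(Y_{2,2})(Ω₁) = (0.236801, -0.190788) ; Y_{2,2}(Ω₂) = (0.194465, 0.332816) ; Δ = (0.109546, 0.041710)
Total Σ_m = (0.232876, 0.000000). Multiply by 2.513274: (0.585282, 0.000000). P_2(cos γ) = 0.585282

0.585282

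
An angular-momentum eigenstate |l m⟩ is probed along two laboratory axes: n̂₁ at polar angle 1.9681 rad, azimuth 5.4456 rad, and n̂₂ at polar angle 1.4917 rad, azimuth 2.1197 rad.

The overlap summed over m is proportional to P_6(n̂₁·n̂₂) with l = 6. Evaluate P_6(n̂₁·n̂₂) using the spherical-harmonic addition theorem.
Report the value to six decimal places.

0.016854

Expand P_6 via completeness: Σ_{m} conj(Y_{6,m}) at Ω₁ times Y_{6,m} at Ω₂ —
  m=-6: Y*=+0.091476+0.282530i  Y=+0.468639-0.071705i  product +0.063128+0.125845i
  m=-5: Y*=+0.216161-0.373656i  Y=-0.050340+0.120044i  product +0.033974+0.044759i
  m=-4: Y*=-0.163241+0.034580i  Y=+0.191947+0.266147i  product -0.040537-0.036808i
  m=-3: Y*=-0.216246-0.157283i  Y=-0.149031+0.011335i  product +0.034010+0.020989i
  m=-2: Y*=+0.027560+0.263089i  Y=-0.131064+0.256119i  product -0.070994-0.027423i
  m=-1: Y*=-0.122789+0.136324i  Y=-0.081505-0.133266i  product +0.028175+0.005253i
  m=+0: Y*=+0.281913-0.000000i  Y=-0.276951+0.000000i  product -0.078076+0.000000i
  m=+1: Y*=+0.122789+0.136324i  Y=+0.081505-0.133266i  product +0.028175-0.005253i
  m=+2: Y*=+0.027560-0.263089i  Y=-0.131064-0.256119i  product -0.070994+0.027423i
  m=+3: Y*=+0.216246-0.157283i  Y=+0.149031+0.011335i  product +0.034010-0.020989i
  m=+4: Y*=-0.163241-0.034580i  Y=+0.191947-0.266147i  product -0.040537+0.036808i
  m=+5: Y*=-0.216161-0.373656i  Y=+0.050340+0.120044i  product +0.033974-0.044759i
  m=+6: Y*=+0.091476-0.282530i  Y=+0.468639+0.071705i  product +0.063128-0.125845i
Total Σ_m = +0.017436+0.000000i. Multiply by 0.966644: +0.016854+0.000000i. P_6(cos γ) = 0.016854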